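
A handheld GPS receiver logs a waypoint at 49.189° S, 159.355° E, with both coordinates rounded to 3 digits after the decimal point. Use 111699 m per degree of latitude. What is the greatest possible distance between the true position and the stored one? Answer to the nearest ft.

219 ft

Rounding to 3 decimal places leaves each coordinate within ±0.0005° of the true value.
North–south component: 0.0005° × 111699 = 55.8495 m.
East–west component at 49.189°: 0.0005° × 111699 × cos 49.189° ≈ 0.0005 × 73002.7 ≈ 36.5013 m.
Combining orthogonally: (55.8495² + 36.5013²)^½ ≈ 66.7197 m.
Converting: 66.7197 m × 3.2808 ft/m ≈ 218.9 ft.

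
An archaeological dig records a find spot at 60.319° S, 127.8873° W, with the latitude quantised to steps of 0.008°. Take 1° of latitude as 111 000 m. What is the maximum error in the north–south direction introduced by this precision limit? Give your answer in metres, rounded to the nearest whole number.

444 metres

With a 0.008° grid the true value lies within half a step, ±0.008°/2 = ±0.004°, of the stored one.
Along the meridian that is 0.004° × 111000 m/° = 444 m.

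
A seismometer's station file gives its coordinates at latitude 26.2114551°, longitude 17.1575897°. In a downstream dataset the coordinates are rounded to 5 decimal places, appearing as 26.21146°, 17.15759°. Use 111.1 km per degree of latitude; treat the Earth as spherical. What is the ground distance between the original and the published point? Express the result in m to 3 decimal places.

Δlat = 26.2114551 − 26.21146 = -0.0000049°; Δlon = 17.1575897 − 17.15759 = -0.0000003°.
N–S: -0.0000049° × 111100 m/° = -0.54439 m.
East–west at this latitude: -0.0000003° × 111100 × cos 26.2115° ≈ -0.0000003 × 99675.6 = -0.0299027 m.
Hypotenuse of the two orthogonal shifts: √(0.54439² + 0.0299027²) = 0.545211 m.

0.545 m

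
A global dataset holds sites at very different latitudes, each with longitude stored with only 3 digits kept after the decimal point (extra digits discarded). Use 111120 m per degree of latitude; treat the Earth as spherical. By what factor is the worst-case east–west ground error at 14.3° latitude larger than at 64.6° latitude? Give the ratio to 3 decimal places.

Truncating at 3 decimal places can drop up to a full unit in the last place, so the longitude may be off by as much as 0.001°.
At 14.3°: 0.001° × 111120 × cos 14.3° = 0.001 × 111120 × 0.9690 ≈ 107.68 m.
Error at 64.6° = 0.001° × 111120 × cos 64.6° ≈ 111.12 × 0.4289 = 47.663 m.
The ratio reduces to cos 14.3° / cos 64.6° = 0.9690/0.4289 ≈ 2.2591.

2.259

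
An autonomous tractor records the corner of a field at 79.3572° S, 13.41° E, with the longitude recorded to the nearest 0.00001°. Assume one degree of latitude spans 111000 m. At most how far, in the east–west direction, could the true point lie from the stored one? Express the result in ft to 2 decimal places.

0.34 ft

Rounding to 5 decimal places leaves the longitude within ±5e-06° of the true value.
One degree of longitude at 79.3572° is 111000 × cos 79.3572° ≈ 111000 × 0.1847 = 20500.1 m.
So at most 5e-06° × 20500.1 ≈ 0.1025 m east–west.
Converting: 0.1025 m × 3.2808 ft/m ≈ 0.33629 ft.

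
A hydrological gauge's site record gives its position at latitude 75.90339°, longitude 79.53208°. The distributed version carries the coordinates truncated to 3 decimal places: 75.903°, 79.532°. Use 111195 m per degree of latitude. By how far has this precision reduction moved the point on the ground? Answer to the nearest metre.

The latitude changed by +0.00039° and the longitude by +0.00008°.
North–south shift: 0.00039 × 111195 = 43.366 m.
East–west at this latitude: 0.00008° × 111195 × cos 75.903° ≈ 0.00008 × 27083.1 = 2.16665 m.
Hypotenuse of the two orthogonal shifts: √(43.366² + 2.16665²) = 43.4201 m.

43 metres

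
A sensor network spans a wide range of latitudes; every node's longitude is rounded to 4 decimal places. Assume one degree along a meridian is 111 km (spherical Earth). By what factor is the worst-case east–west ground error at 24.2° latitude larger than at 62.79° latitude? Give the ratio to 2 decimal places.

Rounding to 4 decimal places leaves the longitude within ±5e-05° of the true value.
At 24.2°: 5e-05° × 111000 × cos 24.2° = 5e-05 × 111000 × 0.9121 ≈ 5.0623 m.
At 62.79°: 5e-05° × 111000 × cos 62.79° = 5e-05 × 111000 × 0.4573 ≈ 2.5378 m.
The ratio reduces to cos 24.2° / cos 62.79° = 0.9121/0.4573 ≈ 1.9948.

1.99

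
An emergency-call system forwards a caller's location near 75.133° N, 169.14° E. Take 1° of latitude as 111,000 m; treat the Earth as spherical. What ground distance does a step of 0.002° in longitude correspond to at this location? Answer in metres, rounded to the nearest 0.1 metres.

0.002° of longitude at 75.133° is 0.002 × 111000 × cos 75.133° ≈ 0.002 × 28480 = 56.9599 m.

57.0 metres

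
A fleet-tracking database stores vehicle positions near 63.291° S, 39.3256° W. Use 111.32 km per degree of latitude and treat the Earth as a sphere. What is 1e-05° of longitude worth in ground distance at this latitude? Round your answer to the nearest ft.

2 ft

At 63.291° a degree of longitude is 111320 × cos 63.291° ≈ 50033.8 m, so 1e-05° corresponds to 0.500338 m.
Converting: 0.500338 m × 3.2808 ft/m ≈ 1.6415 ft.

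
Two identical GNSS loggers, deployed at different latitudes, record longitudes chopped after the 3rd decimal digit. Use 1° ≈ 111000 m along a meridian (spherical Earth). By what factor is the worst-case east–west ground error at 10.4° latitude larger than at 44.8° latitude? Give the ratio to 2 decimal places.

Truncating at 3 decimal places can drop up to a full unit in the last place, so the longitude may be off by as much as 0.001°.
At 10.4°: 0.001° × 111000 × cos 10.4° = 0.001 × 111000 × 0.9836 ≈ 109.18 m.
At 44.8°: 0.001° × 111000 × cos 44.8° = 0.001 × 111000 × 0.7096 ≈ 78.762 m.
Ratio: 109.18 / 78.762 = cos 10.4° / cos 44.8° ≈ 1.3861.

1.39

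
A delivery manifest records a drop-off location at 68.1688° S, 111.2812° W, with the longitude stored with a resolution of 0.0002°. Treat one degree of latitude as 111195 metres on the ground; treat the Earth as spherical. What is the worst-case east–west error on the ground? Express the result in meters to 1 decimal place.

4.1 meters

With a 0.0002° grid the true value lies within half a step, ±0.0002°/2 = ±0.0001°, of the stored one.
Parallels shrink by cos φ, so at 68.1688° a degree of longitude is 111195 × 0.3719 ≈ 41350.5 m.
East–west error: 0.0001° × 41350.5 m/° ≈ 4.13505 m.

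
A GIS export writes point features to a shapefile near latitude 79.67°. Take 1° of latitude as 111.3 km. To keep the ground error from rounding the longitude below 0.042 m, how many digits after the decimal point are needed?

At 79.67° one degree of longitude covers 111300 × cos 79.67° ≈ 111300 × 0.1793 ≈ 19958 m.
With N decimal places the half-ulp bound is 0.5·10⁻ᴺ°, or 0.5·10⁻ᴺ × 19958 m on the ground.
Setting 9979.01 × 10⁻ᴺ ≤ 0.042 gives 10ᴺ ≥ 2.376e+05, i.e. N ≥ 5.38.
At 5 places the error can reach 0.0998 m, but 6 places keeps it to 0.00998 m.

6 decimal places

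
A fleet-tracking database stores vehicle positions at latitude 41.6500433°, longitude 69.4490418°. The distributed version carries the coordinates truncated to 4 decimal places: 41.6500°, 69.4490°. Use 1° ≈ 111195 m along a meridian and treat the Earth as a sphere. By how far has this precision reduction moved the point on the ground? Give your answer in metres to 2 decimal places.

5.94 metres

The latitude changed by +0.0000433° and the longitude by +0.0000418°.
N–S: 0.0000433° × 111195 m/° = 4.81474 m.
E–W at 41.65°: 0.0000418° × 111195 × cos 41.65° = 0.0000418 × 111195 × 0.7472 ≈ 3.47303 m.
Hypotenuse of the two orthogonal shifts: √(4.81474² + 3.47303²) = 5.93664 m.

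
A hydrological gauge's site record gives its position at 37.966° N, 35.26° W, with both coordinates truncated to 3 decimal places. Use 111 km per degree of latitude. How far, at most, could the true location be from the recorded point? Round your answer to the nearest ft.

Truncating at 3 decimal places can drop up to a full unit in the last place, so each coordinate may be off by as much as 0.001°.
Latitude error → 0.001 × 111000 = 111 m along the meridian.
E–W at 37.966°: 0.001° × 111000 × cos 37.966° = 0.001 × 111000 × 0.7884 ≈ 87.5097 m.
The two errors are perpendicular, so the maximum displacement is √(111² + 87.5097²) ≈ 141.347 m.
Converting: 141.347 m × 3.2808 ft/m ≈ 463.74 ft.

464 ft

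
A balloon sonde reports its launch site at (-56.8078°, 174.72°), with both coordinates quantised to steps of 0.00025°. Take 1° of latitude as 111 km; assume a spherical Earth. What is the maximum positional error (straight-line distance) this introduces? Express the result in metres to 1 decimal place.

With a 0.00025° grid the true value lies within half a step, ±0.00025°/2 = ±0.000125°, of the stored one.
North–south component: 0.000125° × 111000 = 13.875 m.
E–W at 56.8078°: 0.000125° × 111000 × cos 56.8078° = 0.000125 × 111000 × 0.5474 ≈ 7.59586 m.
Combining orthogonally: (13.875² + 7.59586²)^½ ≈ 15.8181 m.

15.8 metres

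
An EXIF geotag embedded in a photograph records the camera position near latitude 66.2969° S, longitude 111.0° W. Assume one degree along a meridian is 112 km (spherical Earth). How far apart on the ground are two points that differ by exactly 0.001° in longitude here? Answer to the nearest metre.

45 metres

0.001° of longitude at 66.2969° is 0.001 × 112000 × cos 66.2969° ≈ 0.001 × 45023.7 = 45.0237 m.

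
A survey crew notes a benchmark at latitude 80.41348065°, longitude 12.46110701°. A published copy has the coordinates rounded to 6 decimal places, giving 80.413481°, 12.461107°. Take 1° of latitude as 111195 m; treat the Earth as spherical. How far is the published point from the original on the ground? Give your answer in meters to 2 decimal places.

Δlat = 80.41348065 − 80.413481 = -0.00000035°; Δlon = 12.46110701 − 12.461107 = +0.00000001°.
North–south shift: -0.00000035 × 111195 = -0.0389183 m.
E–W at 80.4135°: 0.00000001° × 111195 × cos 80.4135° = 0.00000001 × 111195 × 0.1665 ≈ 0.000185181 m.
Combined displacement = (0.0389183² + 0.000185181²)^½ ≈ 0.0389187 m.

0.04 meters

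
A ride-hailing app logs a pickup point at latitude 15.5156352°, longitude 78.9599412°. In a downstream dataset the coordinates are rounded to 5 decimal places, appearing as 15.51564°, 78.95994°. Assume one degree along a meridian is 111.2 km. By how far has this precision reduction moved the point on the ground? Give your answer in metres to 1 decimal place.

The latitude changed by -0.0000048° and the longitude by +0.0000012°.
N–S: -0.0000048° × 111200 m/° = -0.53376 m.
E–W at 15.5156°: 0.0000012° × 111200 × cos 15.5156° = 0.0000012 × 111200 × 0.9636 ≈ 0.128577 m.
Distance: √(0.53376² + 0.128577²) ≈ 0.549028 m.

0.5 metres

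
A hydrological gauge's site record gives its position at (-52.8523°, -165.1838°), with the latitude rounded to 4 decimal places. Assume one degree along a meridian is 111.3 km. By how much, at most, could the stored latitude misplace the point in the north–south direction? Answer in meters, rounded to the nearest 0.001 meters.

5.565 meters

Rounding to 4 decimal places leaves the latitude within ±5e-05° of the true value.
North–south distance: 5e-05° × 111300 m/° = 5.565 m.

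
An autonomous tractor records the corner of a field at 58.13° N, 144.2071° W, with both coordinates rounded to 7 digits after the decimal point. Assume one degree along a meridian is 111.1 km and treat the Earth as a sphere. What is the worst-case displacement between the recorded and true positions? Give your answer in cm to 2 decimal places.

0.63 cm

Rounding to 7 decimal places leaves each coordinate within ±5e-08° of the true value.
N–S: 5e-08° × 111100 m/° = 0.005555 m.
Longitude error → 5e-08 × 111100 × cos 58.13° = 5e-08 × 111100 × 0.5280 ≈ 0.00293301 m.
Worst case both components are at the extreme and orthogonal: √(0.005555² + 0.00293301²) ≈ 0.00628176 m.
That is 0.00628176 m = 0.62818 cm.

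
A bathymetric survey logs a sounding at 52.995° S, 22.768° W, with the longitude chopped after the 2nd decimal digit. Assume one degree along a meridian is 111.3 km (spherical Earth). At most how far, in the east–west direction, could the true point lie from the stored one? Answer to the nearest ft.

Truncating at 2 decimal places can drop up to a full unit in the last place, so the longitude may be off by as much as 0.01°.
One degree of longitude at 52.995° is 111300 × cos 52.995° ≈ 111300 × 0.6019 = 66989.8 m.
East–west error: 0.01° × 66989.8 m/° ≈ 669.898 m.
Converting: 669.898 m × 3.2808 ft/m ≈ 2197.8 ft.

2198 ft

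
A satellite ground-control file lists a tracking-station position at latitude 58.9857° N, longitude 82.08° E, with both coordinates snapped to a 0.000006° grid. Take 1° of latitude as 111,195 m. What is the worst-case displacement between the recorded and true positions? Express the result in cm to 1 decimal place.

37.5 cm

With a 0.000006° grid the true value lies within half a step, ±0.000006°/2 = ±3e-06°, of the stored one.
N–S: 3e-06° × 111195 m/° = 0.333585 m.
E–W at 58.9857°: 3e-06° × 111195 × cos 58.9857° = 3e-06 × 111195 × 0.5153 ≈ 0.17188 m.
The two errors are perpendicular, so the maximum displacement is √(0.333585² + 0.17188²) ≈ 0.375262 m.
That is 0.375262 m = 37.526 cm.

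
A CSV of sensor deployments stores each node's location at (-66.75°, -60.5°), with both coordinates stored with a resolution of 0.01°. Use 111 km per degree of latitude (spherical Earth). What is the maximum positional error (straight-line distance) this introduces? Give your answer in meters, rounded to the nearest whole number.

597 meters

With a 0.01° grid the true value lies within half a step, ±0.01°/2 = ±0.005°, of the stored one.
Latitude error → 0.005 × 111000 = 555 m along the meridian.
Longitude error → 0.005 × 111000 × cos 66.75° = 0.005 × 111000 × 0.3947 ≈ 219.083 m.
The two errors are perpendicular, so the maximum displacement is √(555² + 219.083²) ≈ 596.676 m.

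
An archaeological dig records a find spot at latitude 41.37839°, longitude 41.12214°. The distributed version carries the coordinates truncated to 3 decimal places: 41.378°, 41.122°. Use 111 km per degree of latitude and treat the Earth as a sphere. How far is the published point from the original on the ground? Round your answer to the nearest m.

45 m

The latitude changed by +0.00039° and the longitude by +0.00014°.
North–south shift: 0.00039 × 111000 = 43.29 m.
East–west at this latitude: 0.00014° × 111000 × cos 41.378° ≈ 0.00014 × 83290.5 = 11.6607 m.
Combined displacement = (43.29² + 11.6607²)^½ ≈ 44.833 m.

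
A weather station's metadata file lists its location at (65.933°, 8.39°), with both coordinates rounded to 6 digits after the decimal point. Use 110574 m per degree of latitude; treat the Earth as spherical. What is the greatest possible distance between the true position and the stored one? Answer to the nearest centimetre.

Rounding to 6 decimal places leaves each coordinate within ±5e-07° of the true value.
Latitude error → 5e-07 × 110574 = 0.055287 m along the meridian.
E–W at 65.933°: 5e-07° × 110574 × cos 65.933° = 5e-07 × 110574 × 0.4078 ≈ 0.0225463 m.
Worst case both components are at the extreme and orthogonal: √(0.055287² + 0.0225463²) ≈ 0.0597075 m.
That is 0.0597075 m = 5.9708 cm.

6 centimetres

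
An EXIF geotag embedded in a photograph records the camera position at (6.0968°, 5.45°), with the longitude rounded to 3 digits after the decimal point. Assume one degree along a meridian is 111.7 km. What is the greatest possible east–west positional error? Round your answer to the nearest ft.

182 ft

Rounding to 3 decimal places leaves the longitude within ±0.0005° of the true value.
At latitude 6.0968° a degree of longitude spans 111700 m × cos 6.0968° = 111700 × 0.9943 ≈ 111068 m.
So at most 0.0005° × 111068 ≈ 55.5341 m east–west.
Converting: 55.5341 m × 3.2808 ft/m ≈ 182.2 ft.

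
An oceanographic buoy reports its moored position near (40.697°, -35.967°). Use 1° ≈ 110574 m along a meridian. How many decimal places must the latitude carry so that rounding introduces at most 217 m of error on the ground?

3

One degree of latitude covers 110574 m.
N decimal places → at most half a unit in the last place, 0.5 × 10⁻ᴺ° = 110574/2 × 10⁻ᴺ m.
Setting 55287 × 10⁻ᴺ ≤ 217 gives 10ᴺ ≥ 254.8, i.e. N ≥ 2.41.
N = 2 would give 553 m (too coarse); N = 3 gives 55.3 m ≤ 217 m.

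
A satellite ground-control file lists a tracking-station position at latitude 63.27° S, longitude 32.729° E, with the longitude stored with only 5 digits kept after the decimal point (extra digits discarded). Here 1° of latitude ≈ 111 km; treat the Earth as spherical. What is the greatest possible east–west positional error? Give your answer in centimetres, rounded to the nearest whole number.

50 centimetres

Truncating at 5 decimal places can drop up to a full unit in the last place, so the longitude may be off by as much as 1e-05°.
At latitude 63.27° a degree of longitude spans 111000 m × cos 63.27° = 111000 × 0.4498 ≈ 49926.3 m.
Maximum E–W displacement: 1e-05 × 49926.3 = 0.499263 m.
That is 0.499263 m = 49.926 cm.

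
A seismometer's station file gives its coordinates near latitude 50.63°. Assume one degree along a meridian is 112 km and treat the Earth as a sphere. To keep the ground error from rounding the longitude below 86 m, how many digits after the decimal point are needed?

3 decimal places

At 50.63° one degree of longitude covers 112000 × cos 50.63° ≈ 112000 × 0.6343 ≈ 71044.5 m.
N decimal places → at most half a unit in the last place, 0.5 × 10⁻ᴺ° = 71044.5/2 × 10⁻ᴺ m.
Need 0.5 × 71044.5 × 10⁻ᴺ ≤ 86 → 10⁻ᴺ ≤ 2.421e-03, so N ≥ 2.62.
At 2 places the error can reach 355 m, but 3 places keeps it to 35.5 m.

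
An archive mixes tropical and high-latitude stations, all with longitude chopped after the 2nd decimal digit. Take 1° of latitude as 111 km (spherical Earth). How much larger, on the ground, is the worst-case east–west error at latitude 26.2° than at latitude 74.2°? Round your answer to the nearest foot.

Truncating at 2 decimal places can drop up to a full unit in the last place, so the longitude may be off by as much as 0.01°.
At 26.2°: 0.01° × 111000 × cos 26.2° = 0.01 × 111000 × 0.8973 ≈ 995.96 m.
Error at 74.2° = 0.01° × 111000 × cos 74.2° ≈ 1110 × 0.2723 = 302.23 m.
So the lower-latitude error exceeds the higher by 995.96 − 302.23 = 693.73 m.
In feet: 693.726 m ÷ 0.3048 ≈ 2276 ft.

2276 feet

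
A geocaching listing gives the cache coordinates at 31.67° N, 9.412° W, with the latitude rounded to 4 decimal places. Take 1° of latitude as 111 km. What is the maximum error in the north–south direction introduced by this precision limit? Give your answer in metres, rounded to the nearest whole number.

Rounding to 4 decimal places leaves the latitude within ±5e-05° of the true value.
North–south distance: 5e-05° × 111000 m/° = 5.55 m.

6 metres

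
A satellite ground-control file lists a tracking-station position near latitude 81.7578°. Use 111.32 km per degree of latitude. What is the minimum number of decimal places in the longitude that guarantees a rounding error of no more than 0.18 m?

5

At 81.7578° one degree of longitude covers 111320 × cos 81.7578° ≈ 111320 × 0.1434 ≈ 15958.6 m.
With N decimal places the half-ulp bound is 0.5·10⁻ᴺ°, or 0.5·10⁻ᴺ × 15958.6 m on the ground.
Setting 7979.3 × 10⁻ᴺ ≤ 0.18 gives 10ᴺ ≥ 4.433e+04, i.e. N ≥ 4.65.
At 4 places the error can reach 0.798 m, but 5 places keeps it to 0.0798 m.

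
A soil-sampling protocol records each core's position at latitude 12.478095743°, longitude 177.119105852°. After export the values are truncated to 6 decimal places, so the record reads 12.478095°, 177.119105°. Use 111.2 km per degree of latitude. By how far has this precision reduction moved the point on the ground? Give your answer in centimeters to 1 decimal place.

The latitude changed by +0.000000743° and the longitude by +0.000000852°.
North–south shift: 0.000000743 × 111200 = 0.0826216 m.
E–W at 12.4781°: 0.000000852° × 111200 × cos 12.4781° = 0.000000852 × 111200 × 0.9764 ≈ 0.0925045 m.
Hypotenuse of the two orthogonal shifts: √(0.0826216² + 0.0925045²) = 0.12403 m.
That is 0.12403 m = 12.403 cm.

12.4 centimeters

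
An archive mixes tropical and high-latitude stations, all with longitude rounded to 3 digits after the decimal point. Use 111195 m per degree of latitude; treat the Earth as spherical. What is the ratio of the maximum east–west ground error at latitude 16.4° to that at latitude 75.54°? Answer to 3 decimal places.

Rounding to 3 decimal places leaves the longitude within ±0.0005° of the true value.
At 16.4°: 0.0005° × 111195 × cos 16.4° = 0.0005 × 111195 × 0.9593 ≈ 53.335 m.
At 75.54°: 0.0005° × 111195 × cos 75.54° = 0.0005 × 111195 × 0.2497 ≈ 13.883 m.
Ratio: 53.335 / 13.883 = cos 16.4° / cos 75.54° ≈ 3.8418.

3.842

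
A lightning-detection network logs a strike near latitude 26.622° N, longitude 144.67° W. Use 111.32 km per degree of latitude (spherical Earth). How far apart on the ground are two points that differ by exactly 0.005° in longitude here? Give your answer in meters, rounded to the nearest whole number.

At 26.622° a degree of longitude is 111320 × cos 26.622° ≈ 99518.1 m, so 0.005° corresponds to 497.591 m.

498 meters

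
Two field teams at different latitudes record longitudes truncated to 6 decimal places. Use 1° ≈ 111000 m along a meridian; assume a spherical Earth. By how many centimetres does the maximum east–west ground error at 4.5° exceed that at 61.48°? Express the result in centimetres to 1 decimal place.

Truncating at 6 decimal places can drop up to a full unit in the last place, so the longitude may be off by as much as 1e-06°.
Error at 4.5° = 1e-06° × 111000 × cos 4.5° ≈ 0.111 × 0.9969 = 0.11066 m.
At 61.48°: 1e-06° × 111000 × cos 61.48° = 1e-06 × 111000 × 0.4775 ≈ 0.052999 m.
Difference: 0.11066 − 0.052999 = 0.057659 m.
That is 0.0576592 m = 5.7659 cm.

5.8 centimetres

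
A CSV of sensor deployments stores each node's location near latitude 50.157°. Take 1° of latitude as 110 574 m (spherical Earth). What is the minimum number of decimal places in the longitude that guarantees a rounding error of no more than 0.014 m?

7 decimal places

At 50.157° one degree of longitude covers 110574 × cos 50.157° ≈ 110574 × 0.6407 ≈ 70843.2 m.
Rounding to N decimal places gives at most 0.5 × 10⁻ᴺ degrees of error, i.e. 0.5 × 10⁻ᴺ × 70843.2 m.
Need 0.5 × 70843.2 × 10⁻ᴺ ≤ 0.014 → 10⁻ᴺ ≤ 3.952e-07, so N ≥ 6.40.
N = 6 would give 0.0354 m (too coarse); N = 7 gives 0.00354 m ≤ 0.014 m.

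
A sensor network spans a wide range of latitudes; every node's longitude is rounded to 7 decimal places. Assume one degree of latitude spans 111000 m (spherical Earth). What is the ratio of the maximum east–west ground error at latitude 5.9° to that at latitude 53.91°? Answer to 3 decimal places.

1.689

Rounding to 7 decimal places leaves the longitude within ±5e-08° of the true value.
Error at 5.9° = 5e-08° × 111000 × cos 5.9° ≈ 0.00555 × 0.9947 = 0.0055206 m.
Error at 53.91° = 5e-08° × 111000 × cos 53.91° ≈ 0.00555 × 0.5891 = 0.0032693 m.
The ratio reduces to cos 5.9° / cos 53.91° = 0.9947/0.5891 ≈ 1.6886.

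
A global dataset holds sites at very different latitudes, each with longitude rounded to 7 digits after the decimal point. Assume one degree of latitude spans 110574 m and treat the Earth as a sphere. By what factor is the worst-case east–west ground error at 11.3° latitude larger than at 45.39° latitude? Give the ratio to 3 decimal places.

1.396

Rounding to 7 decimal places leaves the longitude within ±5e-08° of the true value.
Error at 11.3° = 5e-08° × 110574 × cos 11.3° ≈ 0.0055287 × 0.9806 = 0.0054215 m.
At 45.39°: 5e-08° × 110574 × cos 45.39° = 5e-08 × 110574 × 0.7023 ≈ 0.0038827 m.
The ratio reduces to cos 11.3° / cos 45.39° = 0.9806/0.7023 ≈ 1.3963.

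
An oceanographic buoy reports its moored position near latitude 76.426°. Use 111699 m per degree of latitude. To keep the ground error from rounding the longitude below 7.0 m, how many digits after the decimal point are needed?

At 76.426° one degree of longitude covers 111699 × cos 76.426° ≈ 111699 × 0.2347 ≈ 26215.9 m.
Rounding to N decimal places gives at most 0.5 × 10⁻ᴺ degrees of error, i.e. 0.5 × 10⁻ᴺ × 26215.9 m.
Setting 13107.9 × 10⁻ᴺ ≤ 7.0 gives 10ᴺ ≥ 1873, i.e. N ≥ 3.27.
N = 3 would give 13.1 m (too coarse); N = 4 gives 1.31 m ≤ 7.0 m.

4 decimal places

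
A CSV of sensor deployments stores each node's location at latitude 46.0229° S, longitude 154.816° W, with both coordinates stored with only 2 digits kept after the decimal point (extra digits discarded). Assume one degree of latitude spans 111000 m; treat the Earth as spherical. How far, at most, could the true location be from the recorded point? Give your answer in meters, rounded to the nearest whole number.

Truncating at 2 decimal places can drop up to a full unit in the last place, so each coordinate may be off by as much as 0.01°.
Latitude error → 0.01 × 111000 = 1110 m along the meridian.
E–W at 46.0229°: 0.01° × 111000 × cos 46.0229° = 0.01 × 111000 × 0.6944 ≈ 770.752 m.
Worst case both components are at the extreme and orthogonal: √(1110² + 770.752²) ≈ 1351.35 m.

1351 meters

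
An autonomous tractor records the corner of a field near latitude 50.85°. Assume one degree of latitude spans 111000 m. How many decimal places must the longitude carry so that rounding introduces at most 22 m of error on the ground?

4

At 50.85° one degree of longitude covers 111000 × cos 50.85° ≈ 111000 × 0.6314 ≈ 70080.2 m.
Rounding to N decimal places gives at most 0.5 × 10⁻ᴺ degrees of error, i.e. 0.5 × 10⁻ᴺ × 70080.2 m.
Need 0.5 × 70080.2 × 10⁻ᴺ ≤ 22 → 10⁻ᴺ ≤ 6.279e-04, so N ≥ 3.20.
N = 3 would give 35 m (too coarse); N = 4 gives 3.5 m ≤ 22 m.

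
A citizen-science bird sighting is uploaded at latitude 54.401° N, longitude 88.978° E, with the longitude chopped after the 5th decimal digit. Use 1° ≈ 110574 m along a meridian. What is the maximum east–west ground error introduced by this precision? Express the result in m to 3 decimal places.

0.644 m

Truncating at 5 decimal places can drop up to a full unit in the last place, so the longitude may be off by as much as 1e-05°.
At latitude 54.401° a degree of longitude spans 110574 m × cos 54.401° = 110574 × 0.5821 ≈ 64366.1 m.
East–west error: 1e-05° × 64366.1 m/° ≈ 0.643661 m.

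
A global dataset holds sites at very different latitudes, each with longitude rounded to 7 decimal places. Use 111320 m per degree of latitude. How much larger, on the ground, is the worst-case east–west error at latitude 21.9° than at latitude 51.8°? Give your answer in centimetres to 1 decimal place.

0.2 centimetres

Rounding to 7 decimal places leaves the longitude within ±5e-08° of the true value.
At 21.9°: 5e-08° × 111320 × cos 21.9° = 5e-08 × 111320 × 0.9278 ≈ 0.0051643 m.
Error at 51.8° = 5e-08° × 111320 × cos 51.8° ≈ 0.005566 × 0.6184 = 0.0034421 m.
So the lower-latitude error exceeds the higher by 0.0051643 − 0.0034421 = 0.0017223 m.
That is 0.00172228 m = 0.17223 cm.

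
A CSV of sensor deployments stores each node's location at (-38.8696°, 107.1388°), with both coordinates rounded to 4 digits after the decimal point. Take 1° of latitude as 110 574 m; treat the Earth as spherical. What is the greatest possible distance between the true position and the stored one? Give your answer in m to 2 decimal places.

Rounding to 4 decimal places leaves each coordinate within ±5e-05° of the true value.
North–south component: 5e-05° × 110574 = 5.5287 m.
E–W at 38.8696°: 5e-05° × 110574 × cos 38.8696° = 5e-05 × 110574 × 0.7786 ≈ 4.30451 m.
The two errors are perpendicular, so the maximum displacement is √(5.5287² + 4.30451²) ≈ 7.00681 m.

7.01 m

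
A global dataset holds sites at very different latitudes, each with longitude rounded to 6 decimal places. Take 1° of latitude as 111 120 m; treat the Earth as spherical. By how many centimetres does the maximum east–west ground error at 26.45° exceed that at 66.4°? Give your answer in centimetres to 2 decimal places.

Rounding to 6 decimal places leaves the longitude within ±5e-07° of the true value.
Error at 26.45° = 5e-07° × 111120 × cos 26.45° ≈ 0.05556 × 0.8953 = 0.049744 m.
Error at 66.4° = 5e-07° × 111120 × cos 66.4° ≈ 0.05556 × 0.4003 = 0.022243 m.
Difference: 0.049744 − 0.022243 = 0.027501 m.
That is 0.0275008 m = 2.7501 cm.

2.75 centimetres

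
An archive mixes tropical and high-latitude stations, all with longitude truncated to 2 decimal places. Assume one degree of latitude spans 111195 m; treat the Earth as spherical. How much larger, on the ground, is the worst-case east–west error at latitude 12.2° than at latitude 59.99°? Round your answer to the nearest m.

Truncating at 2 decimal places can drop up to a full unit in the last place, so the longitude may be off by as much as 0.01°.
Error at 12.2° = 0.01° × 111195 × cos 12.2° ≈ 1112 × 0.9774 = 1086.8 m.
At 59.99°: 0.01° × 111195 × cos 59.99° = 0.01 × 111195 × 0.5002 ≈ 556.14 m.
So the lower-latitude error exceeds the higher by 1086.8 − 556.14 = 530.69 m.

531 m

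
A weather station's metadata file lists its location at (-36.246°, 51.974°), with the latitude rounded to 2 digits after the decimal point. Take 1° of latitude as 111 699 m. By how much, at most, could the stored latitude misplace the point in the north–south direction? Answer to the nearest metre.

558 metres

Rounding to 2 decimal places leaves the latitude within ±0.005° of the true value.
North–south distance: 0.005° × 111699 m/° = 558.495 m.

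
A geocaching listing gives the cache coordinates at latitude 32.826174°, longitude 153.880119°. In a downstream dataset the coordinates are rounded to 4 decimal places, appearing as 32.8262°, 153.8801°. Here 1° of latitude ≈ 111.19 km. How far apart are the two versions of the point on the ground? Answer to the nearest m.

Δlat = 32.826174 − 32.8262 = -0.000026°; Δlon = 153.880119 − 153.8801 = +0.000019°.
North–south shift: -0.000026 × 111190 = -2.89094 m.
E–W at 32.8262°: 0.000019° × 111190 × cos 32.8262° = 0.000019 × 111190 × 0.8403 ≈ 1.77527 m.
Combined displacement = (2.89094² + 1.77527²)^½ ≈ 3.39251 m.

3 m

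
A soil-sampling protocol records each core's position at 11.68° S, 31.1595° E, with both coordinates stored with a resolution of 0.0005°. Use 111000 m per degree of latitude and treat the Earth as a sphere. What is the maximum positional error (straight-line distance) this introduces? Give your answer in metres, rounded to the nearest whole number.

39 metres

With a 0.0005° grid the true value lies within half a step, ±0.0005°/2 = ±0.00025°, of the stored one.
N–S: 0.00025° × 111000 m/° = 27.75 m.
East–west component at 11.68°: 0.00025° × 111000 × cos 11.68° ≈ 0.00025 × 108702 ≈ 27.1754 m.
The two errors are perpendicular, so the maximum displacement is √(27.75² + 27.1754²) ≈ 38.8402 m.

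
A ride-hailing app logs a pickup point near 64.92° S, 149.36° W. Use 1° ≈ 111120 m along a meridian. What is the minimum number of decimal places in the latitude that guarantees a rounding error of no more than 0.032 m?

7

One degree of latitude covers 111120 m.
N decimal places → at most half a unit in the last place, 0.5 × 10⁻ᴺ° = 111120/2 × 10⁻ᴺ m.
Need 0.5 × 111120 × 10⁻ᴺ ≤ 0.032 → 10⁻ᴺ ≤ 5.760e-07, so N ≥ 6.24.
So 7 decimal places suffice (0.00556 m); 6 would allow up to 0.0556 m.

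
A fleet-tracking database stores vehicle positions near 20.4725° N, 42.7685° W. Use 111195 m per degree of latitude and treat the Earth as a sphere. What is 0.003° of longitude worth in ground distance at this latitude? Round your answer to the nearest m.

313 m

One degree of longitude here spans 111195 × cos 20.4725° = 111195 × 0.9368 ≈ 104172 m; 0.003° of that is 312.516 m.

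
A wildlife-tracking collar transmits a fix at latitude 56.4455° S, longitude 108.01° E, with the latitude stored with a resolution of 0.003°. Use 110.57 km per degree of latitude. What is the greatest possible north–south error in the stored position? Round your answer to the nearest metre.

166 metres

With a 0.003° grid the true value lies within half a step, ±0.003°/2 = ±0.0015°, of the stored one.
So the N–S error is at most 0.0015 × 110570 = 165.855 m.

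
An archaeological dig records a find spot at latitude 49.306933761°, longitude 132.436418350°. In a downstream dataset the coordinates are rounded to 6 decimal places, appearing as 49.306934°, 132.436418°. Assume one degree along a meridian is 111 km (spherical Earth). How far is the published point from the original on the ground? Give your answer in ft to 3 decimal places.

The latitude changed by -0.000000239° and the longitude by +0.000000350°.
N–S: -0.000000239° × 111000 m/° = -0.026529 m.
E–W at 49.3069°: 0.000000350° × 111000 × cos 49.3069° = 0.000000350 × 111000 × 0.6520 ≈ 0.0253305 m.
Combined displacement = (0.026529² + 0.0253305²)^½ ≈ 0.03668 m.
In feet: 0.03668 m ÷ 0.3048 ≈ 0.12034 ft.

0.120 ft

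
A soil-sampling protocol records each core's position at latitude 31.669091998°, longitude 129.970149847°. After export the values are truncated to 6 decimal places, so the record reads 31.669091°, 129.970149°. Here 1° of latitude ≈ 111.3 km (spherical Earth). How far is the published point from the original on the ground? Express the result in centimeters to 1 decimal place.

13.7 centimeters

The latitude changed by +0.000000998° and the longitude by +0.000000847°.
North–south shift: 0.000000998 × 111300 = 0.111077 m.
East–west at this latitude: 0.000000847° × 111300 × cos 31.6691° ≈ 0.000000847 × 94726.8 = 0.0802336 m.
Distance: √(0.111077² + 0.0802336²) ≈ 0.137024 m.
That is 0.137024 m = 13.702 cm.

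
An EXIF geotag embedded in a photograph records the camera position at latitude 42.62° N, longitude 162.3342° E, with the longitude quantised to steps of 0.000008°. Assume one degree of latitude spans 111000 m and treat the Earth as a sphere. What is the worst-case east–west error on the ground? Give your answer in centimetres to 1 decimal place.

With a 0.000008° grid the true value lies within half a step, ±0.000008°/2 = ±4e-06°, of the stored one.
At latitude 42.62° a degree of longitude spans 111000 m × cos 42.62° = 111000 × 0.7359 ≈ 81680.5 m.
So at most 4e-06° × 81680.5 ≈ 0.326722 m east–west.
That is 0.326722 m = 32.672 cm.

32.7 centimetres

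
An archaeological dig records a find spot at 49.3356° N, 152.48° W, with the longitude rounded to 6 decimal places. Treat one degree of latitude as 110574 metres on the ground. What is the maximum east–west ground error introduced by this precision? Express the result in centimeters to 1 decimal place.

3.6 centimeters

Rounding to 6 decimal places leaves the longitude within ±5e-07° of the true value.
One degree of longitude at 49.3356° is 110574 × cos 49.3356° ≈ 110574 × 0.6516 = 72053 m.
Maximum E–W displacement: 5e-07 × 72053 = 0.0360265 m.
That is 0.0360265 m = 3.6027 cm.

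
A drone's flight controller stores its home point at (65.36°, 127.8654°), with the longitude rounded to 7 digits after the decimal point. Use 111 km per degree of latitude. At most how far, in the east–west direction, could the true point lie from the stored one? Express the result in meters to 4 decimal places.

Rounding to 7 decimal places leaves the longitude within ±5e-08° of the true value.
One degree of longitude at 65.36° is 111000 × cos 65.36° ≈ 111000 × 0.4169 = 46277.6 m.
East–west error: 5e-08° × 46277.6 m/° ≈ 0.00231388 m.

0.0023 meters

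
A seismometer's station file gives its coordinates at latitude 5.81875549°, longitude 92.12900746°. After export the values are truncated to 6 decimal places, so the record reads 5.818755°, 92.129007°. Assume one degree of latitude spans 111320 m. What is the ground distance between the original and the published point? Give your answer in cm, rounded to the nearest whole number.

Δlat = 5.81875549 − 5.818755 = +0.00000049°; Δlon = 92.12900746 − 92.129007 = +0.00000046°.
North–south shift: 0.00000049 × 111320 = 0.0545468 m.
East–west at this latitude: 0.00000046° × 111320 × cos 5.81876° ≈ 0.00000046 × 110746 = 0.0509434 m.
Hypotenuse of the two orthogonal shifts: √(0.0545468² + 0.0509434²) = 0.0746363 m.
That is 0.0746363 m = 7.4636 cm.

7 cm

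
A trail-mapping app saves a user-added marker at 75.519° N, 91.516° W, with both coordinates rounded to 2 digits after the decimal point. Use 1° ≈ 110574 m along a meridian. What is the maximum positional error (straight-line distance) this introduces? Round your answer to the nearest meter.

Rounding to 2 decimal places leaves each coordinate within ±0.005° of the true value.
Latitude error → 0.005 × 110574 = 552.87 m along the meridian.
E–W at 75.519°: 0.005° × 110574 × cos 75.519° = 0.005 × 110574 × 0.2501 ≈ 138.25 m.
The two errors are perpendicular, so the maximum displacement is √(552.87² + 138.25²) ≈ 569.893 m.

570 meters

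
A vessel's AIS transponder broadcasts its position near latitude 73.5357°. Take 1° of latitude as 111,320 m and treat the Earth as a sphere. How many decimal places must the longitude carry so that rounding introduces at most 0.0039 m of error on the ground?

At 73.5357° one degree of longitude covers 111320 × cos 73.5357° ≈ 111320 × 0.2834 ≈ 31550.1 m.
N decimal places → at most half a unit in the last place, 0.5 × 10⁻ᴺ° = 31550.1/2 × 10⁻ᴺ m.
Setting 15775 × 10⁻ᴺ ≤ 0.0039 gives 10ᴺ ≥ 4.045e+06, i.e. N ≥ 6.61.
N = 6 would give 0.0158 m (too coarse); N = 7 gives 0.00158 m ≤ 0.0039 m.

7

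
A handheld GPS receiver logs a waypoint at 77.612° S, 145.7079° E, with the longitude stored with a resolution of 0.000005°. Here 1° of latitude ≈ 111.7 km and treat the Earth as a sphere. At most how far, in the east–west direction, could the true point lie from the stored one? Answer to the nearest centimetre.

6 centimetres

With a 0.000005° grid the true value lies within half a step, ±0.000005°/2 = ±2.5e-06°, of the stored one.
Parallels shrink by cos φ, so at 77.612° a degree of longitude is 111700 × 0.2145 ≈ 23963.1 m.
East–west error: 2.5e-06° × 23963.1 m/° ≈ 0.0599077 m.
That is 0.0599077 m = 5.9908 cm.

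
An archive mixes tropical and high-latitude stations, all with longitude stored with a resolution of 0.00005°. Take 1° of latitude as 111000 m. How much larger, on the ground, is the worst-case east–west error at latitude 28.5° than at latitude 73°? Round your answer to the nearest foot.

5 feet

With a 0.00005° grid the true value lies within half a step, ±0.00005°/2 = ±2.5e-05°, of the stored one.
Error at 28.5° = 2.5e-05° × 111000 × cos 28.5° ≈ 2.775 × 0.8788 = 2.4387 m.
Error at 73° = 2.5e-05° × 111000 × cos 73° ≈ 2.775 × 0.2924 = 0.81133 m.
Difference: 2.4387 − 0.81133 = 1.6274 m.
In feet: 1.62739 m ÷ 0.3048 ≈ 5.3392 ft.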